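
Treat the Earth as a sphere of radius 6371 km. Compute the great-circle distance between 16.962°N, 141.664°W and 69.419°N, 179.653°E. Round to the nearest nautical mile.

Δλ = 179.653 − -141.664 = 321.317°; wrapped into (−180°, 180°]: -38.683°.
Δφ = 69.419 − 16.962 = 52.457°.
a = sin²(Δφ/2) + cos φ₁ · cos φ₂ · sin²(Δλ/2) = 0.232204.
c = 2·atan2(√a, √(1−a)) = 1.00559 rad → d = 6371·c ≈ 6406.61 km ≈ 3459.29 nmi.

3459 nmi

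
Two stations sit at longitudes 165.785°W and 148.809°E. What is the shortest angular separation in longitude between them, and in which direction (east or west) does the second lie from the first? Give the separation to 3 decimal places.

Raw difference: 148.809 − -165.785 = 314.594°.
Normalise into (−180°, 180°]: 314.594° − 360° = -45.406°.
Negative ⇒ the second point lies to the west; separation 45.406°.

45.406° west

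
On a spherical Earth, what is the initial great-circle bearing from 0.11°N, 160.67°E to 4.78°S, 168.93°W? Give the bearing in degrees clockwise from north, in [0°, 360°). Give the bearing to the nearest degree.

Δλ = -168.93 − 160.67 = -329.60°; wrapped into (−180°, 180°]: 30.40°.
θ = atan2( sin Δλ · cos φ₂ , cos φ₁ · sin φ₂ − sin φ₁ · cos φ₂ · cos Δλ )
  = atan2(0.50427, -0.08498) = 99.566° → normalised to [0°, 360°): 99.566°.

100°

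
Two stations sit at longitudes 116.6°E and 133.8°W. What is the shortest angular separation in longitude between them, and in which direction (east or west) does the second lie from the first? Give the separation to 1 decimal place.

Raw difference: -133.8 − 116.6 = -250.4°.
Normalise into (−180°, 180°]: -250.4° + 360° = 109.6°.
Positive ⇒ the second point lies to the east; separation 109.6°.

109.6° east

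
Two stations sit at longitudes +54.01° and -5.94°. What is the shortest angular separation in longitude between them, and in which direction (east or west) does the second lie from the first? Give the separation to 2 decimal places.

59.95° west

Raw difference: -5.94 − 54.01 = -59.95°.
Normalise into (−180°, 180°]: -59.95° stays -59.95°.
Negative ⇒ the second point lies to the west; separation 59.95°.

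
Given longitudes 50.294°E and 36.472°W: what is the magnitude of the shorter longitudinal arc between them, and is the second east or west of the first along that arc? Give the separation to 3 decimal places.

Raw difference: -36.472 − 50.294 = -86.766°.
Normalise into (−180°, 180°]: -86.766° stays -86.766°.
Negative ⇒ the second point lies to the west; separation 86.766°.

86.766° west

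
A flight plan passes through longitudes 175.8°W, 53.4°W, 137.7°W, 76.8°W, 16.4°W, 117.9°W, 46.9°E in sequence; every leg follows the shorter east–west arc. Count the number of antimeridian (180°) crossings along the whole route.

Leg 1: -175.8° → -53.4°, shortest Δλ = 122.4° (east) — does not cross 180°.
Leg 2: -53.4° → -137.7°, shortest Δλ = -84.3° (west) — does not cross 180°.
Leg 3: -137.7° → -76.8°, shortest Δλ = 60.9° (east) — does not cross 180°.
Leg 4: -76.8° → -16.4°, shortest Δλ = 60.4° (east) — does not cross 180°.
Leg 5: -16.4° → -117.9°, shortest Δλ = -101.5° (west) — does not cross 180°.
Leg 6: -117.9° → +46.9°, shortest Δλ = 164.8° (east) — does not cross 180°.
Total crossings: 0.

0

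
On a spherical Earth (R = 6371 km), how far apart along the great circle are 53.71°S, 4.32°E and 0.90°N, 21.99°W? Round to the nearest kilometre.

Δλ = -21.99 − 4.32 = -26.31°.
Δφ = 0.90 − -53.71 = 54.61°.
a = sin²(Δφ/2) + cos φ₁ · cos φ₂ · sin²(Δλ/2) = 0.241083.
c = 2·atan2(√a, √(1−a)) = 1.02648 rad → d = 6371·c ≈ 6539.70 km.

6540 km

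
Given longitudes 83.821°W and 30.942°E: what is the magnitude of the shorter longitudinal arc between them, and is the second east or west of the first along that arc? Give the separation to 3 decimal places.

114.763° east

Raw difference: 30.942 − -83.821 = 114.763°.
Normalise into (−180°, 180°]: 114.763° stays 114.763°.
Positive ⇒ the second point lies to the east; separation 114.763°.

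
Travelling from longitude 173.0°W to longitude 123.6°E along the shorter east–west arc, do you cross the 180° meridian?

Yes

Naïve |123.6 − -173.0| = 296.6° > 180°, so the shorter arc goes the other way round — across 180°.
Signed shortest Δλ = ((123.6 − -173.0 + 180) mod 360) − 180 = -63.4°.
Going west by 63.4° from -173.0° passes through 180° before reaching +123.6°.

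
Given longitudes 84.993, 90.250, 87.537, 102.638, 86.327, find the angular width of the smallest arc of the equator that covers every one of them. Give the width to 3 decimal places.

17.645°

Sort the longitudes: +84.993°, +86.327°, +87.537°, +90.250°, +102.638°.
Eastward gaps between consecutive values (wrapping around): 1.334°, 1.210°, 2.713°, 12.388°, 342.355°.
Largest gap = 342.355° ⇒ minimal covering band is its complement: 360° − 342.355° = 17.645°.
Band runs from +84.993° eastward to +102.638°.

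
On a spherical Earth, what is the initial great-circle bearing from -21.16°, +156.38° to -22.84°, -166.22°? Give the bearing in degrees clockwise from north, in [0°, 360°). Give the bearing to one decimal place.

99.9°

Δλ = -166.22 − 156.38 = -322.60°; wrapped into (−180°, 180°]: 37.40°.
θ = atan2( sin Δλ · cos φ₂ , cos φ₁ · sin φ₂ − sin φ₁ · cos φ₂ · cos Δλ )
  = atan2(0.55975, -0.09771) = 99.902° → normalised to [0°, 360°): 99.902°.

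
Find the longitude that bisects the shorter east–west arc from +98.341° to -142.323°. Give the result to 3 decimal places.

+158.009°

Signed shortest Δλ from +98.341° to -142.323° is +119.336°.
Midpoint longitude = +98.341° + (+119.336°)/2 = +98.341° + 59.668° = +158.009°.
(The naïve average (+98.341 + -142.323)/2 = -21.991° is on the wrong side of the globe.)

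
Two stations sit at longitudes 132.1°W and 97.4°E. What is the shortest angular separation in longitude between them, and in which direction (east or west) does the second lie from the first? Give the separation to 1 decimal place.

Raw difference: 97.4 − -132.1 = 229.5°.
Normalise into (−180°, 180°]: 229.5° − 360° = -130.5°.
Negative ⇒ the second point lies to the west; separation 130.5°.

130.5° west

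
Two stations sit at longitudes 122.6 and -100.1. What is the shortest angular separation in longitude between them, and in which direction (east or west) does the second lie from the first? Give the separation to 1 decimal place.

137.3° east

Raw difference: -100.1 − 122.6 = -222.7°.
Normalise into (−180°, 180°]: -222.7° + 360° = 137.3°.
Positive ⇒ the second point lies to the east; separation 137.3°.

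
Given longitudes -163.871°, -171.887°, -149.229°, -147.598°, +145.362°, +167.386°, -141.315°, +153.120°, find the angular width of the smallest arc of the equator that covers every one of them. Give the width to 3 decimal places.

Sort the longitudes: -171.887°, -163.871°, -149.229°, -147.598°, -141.315°, +145.362°, +153.120°, +167.386°.
Eastward gaps between consecutive values (wrapping around): 8.016°, 14.642°, 1.631°, 6.283°, 286.677°, 7.758°, 14.266°, 20.727°.
Largest gap = 286.677° ⇒ minimal covering band is its complement: 360° − 286.677° = 73.323°.
Band runs from +145.362° eastward to -141.315°, crossing the antimeridian.

73.323°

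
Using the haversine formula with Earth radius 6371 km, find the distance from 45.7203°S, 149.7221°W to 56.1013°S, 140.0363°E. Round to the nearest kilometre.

Δλ = 140.0363 − -149.7221 = 289.7584°; wrapped into (−180°, 180°]: -70.2416°.
Δφ = -56.1013 − -45.7203 = -10.3810°.
a = sin²(Δφ/2) + cos φ₁ · cos φ₂ · sin²(Δλ/2) = 0.137060.
c = 2·atan2(√a, √(1−a)) = 0.75848 rad → d = 6371·c ≈ 4832.29 km.

4832 km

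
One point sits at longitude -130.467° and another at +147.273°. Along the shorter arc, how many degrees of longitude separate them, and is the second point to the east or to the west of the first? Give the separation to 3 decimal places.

82.260° west

Raw difference: 147.273 − -130.467 = 277.74°.
Normalise into (−180°, 180°]: 277.74° − 360° = -82.26°.
Negative ⇒ the second point lies to the west; separation 82.260°.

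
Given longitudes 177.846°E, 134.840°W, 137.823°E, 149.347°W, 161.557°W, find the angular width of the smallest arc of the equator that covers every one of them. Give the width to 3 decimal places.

Sort the longitudes: -161.557°, -149.347°, -134.840°, +137.823°, +177.846°.
Eastward gaps between consecutive values (wrapping around): 12.210°, 14.507°, 272.663°, 40.023°, 20.597°.
Largest gap = 272.663° ⇒ minimal covering band is its complement: 360° − 272.663° = 87.337°.
Band runs from +137.823° eastward to -134.840°, crossing the antimeridian.

87.337°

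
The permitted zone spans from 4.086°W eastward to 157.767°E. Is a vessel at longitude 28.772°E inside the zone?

Yes

Band width going east from -4.086° to +157.767°: ((157.767 − -4.086) mod 360) = 161.853°.
Offset of +28.772° east of the west edge: ((28.772 − -4.086) mod 360) = 32.858°.
32.858° ≤ 161.853° ⇒ inside.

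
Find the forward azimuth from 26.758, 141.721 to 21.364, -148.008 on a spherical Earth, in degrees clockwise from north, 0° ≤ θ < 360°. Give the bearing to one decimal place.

Δλ = -148.008 − 141.721 = -289.729°; wrapped into (−180°, 180°]: 70.271°.
θ = atan2( sin Δλ · cos φ₂ , cos φ₁ · sin φ₂ − sin φ₁ · cos φ₂ · cos Δλ )
  = atan2(0.87662, 0.18374) = 78.162° → normalised to [0°, 360°): 78.162°.

78.2°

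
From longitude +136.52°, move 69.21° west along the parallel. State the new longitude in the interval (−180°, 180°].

Start at +136.52°; shift −69.21° → +67.31°.
+67.31° already lies in (−180°, 180°].

+67.31°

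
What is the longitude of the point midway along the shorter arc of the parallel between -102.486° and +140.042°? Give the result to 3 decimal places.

Signed shortest Δλ from -102.486° to +140.042° is -117.472°.
Midpoint longitude = -102.486° + (-117.472°)/2 = -102.486° − 58.736° = -161.222°.
(The naïve average (-102.486 + +140.042)/2 = 18.778° is on the wrong side of the globe.)

-161.222°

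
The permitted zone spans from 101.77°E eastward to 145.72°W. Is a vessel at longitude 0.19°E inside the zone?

No

Band width going east from +101.77° to -145.72°: ((-145.72 − 101.77) mod 360) = 112.51°.
Offset of +0.19° east of the west edge: ((0.19 − 101.77) mod 360) = 258.42°.
258.42° > 112.51° ⇒ outside.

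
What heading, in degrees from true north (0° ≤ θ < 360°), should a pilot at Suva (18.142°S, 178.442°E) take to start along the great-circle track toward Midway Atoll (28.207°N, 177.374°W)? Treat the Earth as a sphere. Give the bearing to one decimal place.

5.1°

Δλ = -177.374 − 178.442 = -355.816°; wrapped into (−180°, 180°]: 4.184°.
θ = atan2( sin Δλ · cos φ₂ , cos φ₁ · sin φ₂ − sin φ₁ · cos φ₂ · cos Δλ )
  = atan2(0.06430, 0.72283) = 5.083° → normalised to [0°, 360°): 5.083°.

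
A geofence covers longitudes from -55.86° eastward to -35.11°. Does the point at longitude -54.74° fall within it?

Band width going east from -55.86° to -35.11°: ((-35.11 − -55.86) mod 360) = 20.75°.
Offset of -54.74° east of the west edge: ((-54.74 − -55.86) mod 360) = 1.12°.
1.12° ≤ 20.75° ⇒ inside.

Yes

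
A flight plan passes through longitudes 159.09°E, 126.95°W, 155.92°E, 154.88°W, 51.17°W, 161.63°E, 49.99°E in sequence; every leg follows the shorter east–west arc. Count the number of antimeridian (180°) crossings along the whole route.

4

Leg 1: +159.09° → -126.95°, shortest Δλ = 73.96° (east) — crosses 180°.
Leg 2: -126.95° → +155.92°, shortest Δλ = -77.13° (west) — crosses 180°.
Leg 3: +155.92° → -154.88°, shortest Δλ = 49.2° (east) — crosses 180°.
Leg 4: -154.88° → -51.17°, shortest Δλ = 103.71° (east) — does not cross 180°.
Leg 5: -51.17° → +161.63°, shortest Δλ = -147.2° (west) — crosses 180°.
Leg 6: +161.63° → +49.99°, shortest Δλ = -111.64° (west) — does not cross 180°.
Total crossings: 4.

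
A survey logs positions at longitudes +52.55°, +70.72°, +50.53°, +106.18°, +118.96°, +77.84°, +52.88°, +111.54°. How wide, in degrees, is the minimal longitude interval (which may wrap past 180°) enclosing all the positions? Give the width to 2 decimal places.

Sort the longitudes: +50.53°, +52.55°, +52.88°, +70.72°, +77.84°, +106.18°, +111.54°, +118.96°.
Eastward gaps between consecutive values (wrapping around): 2.02°, 0.33°, 17.84°, 7.12°, 28.34°, 5.36°, 7.42°, 291.57°.
Largest gap = 291.57° ⇒ minimal covering band is its complement: 360° − 291.57° = 68.43°.
Band runs from +50.53° eastward to +118.96°.

68.43°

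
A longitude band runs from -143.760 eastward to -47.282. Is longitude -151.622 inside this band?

No

Band width going east from -143.760° to -47.282°: ((-47.282 − -143.760) mod 360) = 96.478°.
Offset of -151.622° east of the west edge: ((-151.622 − -143.760) mod 360) = 352.138°.
352.138° > 96.478° ⇒ outside.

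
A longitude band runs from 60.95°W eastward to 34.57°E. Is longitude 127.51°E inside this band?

No

Band width going east from -60.95° to +34.57°: ((34.57 − -60.95) mod 360) = 95.52°.
Offset of +127.51° east of the west edge: ((127.51 − -60.95) mod 360) = 188.46°.
188.46° > 95.52° ⇒ outside.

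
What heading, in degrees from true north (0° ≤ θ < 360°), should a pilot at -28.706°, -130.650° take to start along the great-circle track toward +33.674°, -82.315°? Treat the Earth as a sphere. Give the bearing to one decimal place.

39.6°

Δλ = -82.315 − -130.650 = 48.335°.
θ = atan2( sin Δλ · cos φ₂ , cos φ₁ · sin φ₂ − sin φ₁ · cos φ₂ · cos Δλ )
  = atan2(0.62169, 0.75204) = 39.580° → normalised to [0°, 360°): 39.580°.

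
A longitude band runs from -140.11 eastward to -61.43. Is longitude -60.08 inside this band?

Band width going east from -140.11° to -61.43°: ((-61.43 − -140.11) mod 360) = 78.68°.
Offset of -60.08° east of the west edge: ((-60.08 − -140.11) mod 360) = 80.03°.
80.03° > 78.68° ⇒ outside.

No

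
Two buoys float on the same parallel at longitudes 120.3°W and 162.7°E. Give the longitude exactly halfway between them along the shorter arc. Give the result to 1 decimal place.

Signed shortest Δλ from -120.3° to +162.7° is -77.0°.
Midpoint longitude = -120.3° + (-77.0°)/2 = -120.3° − 38.5° = -158.8°.
(The naïve average (-120.3 + +162.7)/2 = 21.2° is on the wrong side of the globe.)

158.8°W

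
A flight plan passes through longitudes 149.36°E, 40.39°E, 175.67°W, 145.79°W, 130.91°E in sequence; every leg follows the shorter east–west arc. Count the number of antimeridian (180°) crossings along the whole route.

Leg 1: +149.36° → +40.39°, shortest Δλ = -108.97° (west) — does not cross 180°.
Leg 2: +40.39° → -175.67°, shortest Δλ = 143.94° (east) — crosses 180°.
Leg 3: -175.67° → -145.79°, shortest Δλ = 29.88° (east) — does not cross 180°.
Leg 4: -145.79° → +130.91°, shortest Δλ = -83.3° (west) — crosses 180°.
Total crossings: 2.

2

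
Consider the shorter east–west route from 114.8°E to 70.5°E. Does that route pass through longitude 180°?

No

Signed shortest Δλ = ((70.5 − 114.8 + 180) mod 360) − 180 = -44.3°.
Going west by 44.3° from +114.8° reaches +70.5° without touching 180°.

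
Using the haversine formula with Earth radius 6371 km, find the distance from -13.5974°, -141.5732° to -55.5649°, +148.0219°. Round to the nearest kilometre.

Δλ = 148.0219 − -141.5732 = 289.5951°; wrapped into (−180°, 180°]: -70.4049°.
Δφ = -55.5649 − -13.5974 = -41.9675°.
a = sin²(Δφ/2) + cos φ₁ · cos φ₂ · sin²(Δλ/2) = 0.310886.
c = 2·atan2(√a, √(1−a)) = 1.18291 rad → d = 6371·c ≈ 7536.35 km.

7536 km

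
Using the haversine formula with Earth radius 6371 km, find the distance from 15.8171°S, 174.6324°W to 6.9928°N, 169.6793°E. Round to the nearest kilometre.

Δλ = 169.6793 − -174.6324 = 344.3117°; wrapped into (−180°, 180°]: -15.6883°.
Δφ = 6.9928 − -15.8171 = 22.8099°.
a = sin²(Δφ/2) + cos φ₁ · cos φ₂ · sin²(Δλ/2) = 0.056890.
c = 2·atan2(√a, √(1−a)) = 0.48167 rad → d = 6371·c ≈ 3068.75 km.

3069 km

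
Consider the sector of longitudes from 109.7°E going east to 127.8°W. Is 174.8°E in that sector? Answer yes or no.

Band width going east from +109.7° to -127.8°: ((-127.8 − 109.7) mod 360) = 122.5°.
Offset of +174.8° east of the west edge: ((174.8 − 109.7) mod 360) = 65.1°.
65.1° ≤ 122.5° ⇒ inside.

Yes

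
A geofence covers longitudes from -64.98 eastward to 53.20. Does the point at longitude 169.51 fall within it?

No

Band width going east from -64.98° to +53.20°: ((53.20 − -64.98) mod 360) = 118.18°.
Offset of +169.51° east of the west edge: ((169.51 − -64.98) mod 360) = 234.49°.
234.49° > 118.18° ⇒ outside.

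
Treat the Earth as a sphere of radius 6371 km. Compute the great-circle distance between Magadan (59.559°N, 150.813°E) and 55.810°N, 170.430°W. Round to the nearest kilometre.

2307 km

Δλ = -170.430 − 150.813 = -321.243°; wrapped into (−180°, 180°]: 38.757°.
Δφ = 55.810 − 59.559 = -3.749°.
a = sin²(Δφ/2) + cos φ₁ · cos φ₂ · sin²(Δλ/2) = 0.032415.
c = 2·atan2(√a, √(1−a)) = 0.36206 rad → d = 6371·c ≈ 2306.67 km.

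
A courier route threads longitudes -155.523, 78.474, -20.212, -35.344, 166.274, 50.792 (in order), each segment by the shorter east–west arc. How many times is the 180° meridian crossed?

Leg 1: -155.523° → +78.474°, shortest Δλ = -126.003° (west) — crosses 180°.
Leg 2: +78.474° → -20.212°, shortest Δλ = -98.686° (west) — does not cross 180°.
Leg 3: -20.212° → -35.344°, shortest Δλ = -15.132° (west) — does not cross 180°.
Leg 4: -35.344° → +166.274°, shortest Δλ = -158.382° (west) — crosses 180°.
Leg 5: +166.274° → +50.792°, shortest Δλ = -115.482° (west) — does not cross 180°.
Total crossings: 2.

2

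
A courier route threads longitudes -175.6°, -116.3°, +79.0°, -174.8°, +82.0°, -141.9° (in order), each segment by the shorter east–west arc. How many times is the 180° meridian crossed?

Leg 1: -175.6° → -116.3°, shortest Δλ = 59.3° (east) — does not cross 180°.
Leg 2: -116.3° → +79.0°, shortest Δλ = -164.7° (west) — crosses 180°.
Leg 3: +79.0° → -174.8°, shortest Δλ = 106.2° (east) — crosses 180°.
Leg 4: -174.8° → +82.0°, shortest Δλ = -103.2° (west) — crosses 180°.
Leg 5: +82.0° → -141.9°, shortest Δλ = 136.1° (east) — crosses 180°.
Total crossings: 4.

4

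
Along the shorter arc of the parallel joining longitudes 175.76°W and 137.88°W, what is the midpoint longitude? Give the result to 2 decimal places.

156.82°W

Signed shortest Δλ from -175.76° to -137.88° is +37.88°.
Midpoint longitude = -175.76° + (+37.88°)/2 = -175.76° + 18.94° = -156.82°.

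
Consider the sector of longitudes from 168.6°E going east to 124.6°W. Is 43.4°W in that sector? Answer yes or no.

No

Band width going east from +168.6° to -124.6°: ((-124.6 − 168.6) mod 360) = 66.8°.
Offset of -43.4° east of the west edge: ((-43.4 − 168.6) mod 360) = 148.0°.
148.0° > 66.8° ⇒ outside.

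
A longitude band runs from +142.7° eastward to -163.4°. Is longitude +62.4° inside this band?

Band width going east from +142.7° to -163.4°: ((-163.4 − 142.7) mod 360) = 53.9°.
Offset of +62.4° east of the west edge: ((62.4 − 142.7) mod 360) = 279.7°.
279.7° > 53.9° ⇒ outside.

No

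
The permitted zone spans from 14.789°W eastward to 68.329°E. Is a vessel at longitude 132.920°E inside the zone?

No

Band width going east from -14.789° to +68.329°: ((68.329 − -14.789) mod 360) = 83.118°.
Offset of +132.920° east of the west edge: ((132.920 − -14.789) mod 360) = 147.709°.
147.709° > 83.118° ⇒ outside.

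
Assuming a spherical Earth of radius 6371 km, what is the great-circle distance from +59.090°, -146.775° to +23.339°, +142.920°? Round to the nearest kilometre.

Δλ = 142.920 − -146.775 = 289.695°; wrapped into (−180°, 180°]: -70.305°.
Δφ = 23.339 − 59.090 = -35.751°.
a = sin²(Δφ/2) + cos φ₁ · cos φ₂ · sin²(Δλ/2) = 0.250570.
c = 2·atan2(√a, √(1−a)) = 1.04851 rad → d = 6371·c ≈ 6680.08 km.

6680 km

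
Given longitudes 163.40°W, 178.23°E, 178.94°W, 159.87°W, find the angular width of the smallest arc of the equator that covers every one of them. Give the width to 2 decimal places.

Sort the longitudes: -178.94°, -163.40°, -159.87°, +178.23°.
Eastward gaps between consecutive values (wrapping around): 15.54°, 3.53°, 338.10°, 2.83°.
Largest gap = 338.10° ⇒ minimal covering band is its complement: 360° − 338.10° = 21.90°.
Band runs from +178.23° eastward to -159.87°, crossing the antimeridian.

21.90°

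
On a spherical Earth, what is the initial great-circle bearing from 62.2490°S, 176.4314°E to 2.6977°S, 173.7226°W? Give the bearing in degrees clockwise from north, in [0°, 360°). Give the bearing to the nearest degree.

Δλ = -173.7226 − 176.4314 = -350.1540°; wrapped into (−180°, 180°]: 9.8460°.
θ = atan2( sin Δλ · cos φ₂ , cos φ₁ · sin φ₂ − sin φ₁ · cos φ₂ · cos Δλ )
  = atan2(0.17081, 0.84906) = 11.375° → normalised to [0°, 360°): 11.375°.

11°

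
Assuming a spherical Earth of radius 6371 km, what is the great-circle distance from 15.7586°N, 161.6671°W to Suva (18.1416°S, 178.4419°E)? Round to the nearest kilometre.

Δλ = 178.4419 − -161.6671 = 340.1090°; wrapped into (−180°, 180°]: -19.8910°.
Δφ = -18.1416 − 15.7586 = -33.9002°.
a = sin²(Δφ/2) + cos φ₁ · cos φ₂ · sin²(Δλ/2) = 0.112276.
c = 2·atan2(√a, √(1−a)) = 0.68337 rad → d = 6371·c ≈ 4353.76 km.

4354 km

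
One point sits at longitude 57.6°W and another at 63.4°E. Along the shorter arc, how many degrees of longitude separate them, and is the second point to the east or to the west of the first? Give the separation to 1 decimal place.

121.0° east

Raw difference: 63.4 − -57.6 = 121.0°.
Normalise into (−180°, 180°]: 121.0° stays 121.0°.
Positive ⇒ the second point lies to the east; separation 121.0°.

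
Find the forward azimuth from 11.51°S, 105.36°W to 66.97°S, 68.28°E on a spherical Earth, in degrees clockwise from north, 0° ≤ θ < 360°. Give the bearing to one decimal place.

Δλ = 68.28 − -105.36 = 173.64°.
θ = atan2( sin Δλ · cos φ₂ , cos φ₁ · sin φ₂ − sin φ₁ · cos φ₂ · cos Δλ )
  = atan2(0.04334, -0.97937) = 177.466° → normalised to [0°, 360°): 177.466°.

177.5°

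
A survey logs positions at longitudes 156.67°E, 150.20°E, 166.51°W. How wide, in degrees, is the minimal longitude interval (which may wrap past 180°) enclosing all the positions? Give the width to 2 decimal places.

Sort the longitudes: -166.51°, +150.20°, +156.67°.
Eastward gaps between consecutive values (wrapping around): 316.71°, 6.47°, 36.82°.
Largest gap = 316.71° ⇒ minimal covering band is its complement: 360° − 316.71° = 43.29°.
Band runs from +150.20° eastward to -166.51°, crossing the antimeridian.

43.29°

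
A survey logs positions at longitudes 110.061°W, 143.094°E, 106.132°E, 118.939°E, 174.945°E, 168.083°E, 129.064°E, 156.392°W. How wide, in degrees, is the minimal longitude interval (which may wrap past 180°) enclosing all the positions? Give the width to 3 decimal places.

Sort the longitudes: -156.392°, -110.061°, +106.132°, +118.939°, +129.064°, +143.094°, +168.083°, +174.945°.
Eastward gaps between consecutive values (wrapping around): 46.331°, 216.193°, 12.807°, 10.125°, 14.030°, 24.989°, 6.862°, 28.663°.
Largest gap = 216.193° ⇒ minimal covering band is its complement: 360° − 216.193° = 143.807°.
Band runs from +106.132° eastward to -110.061°, crossing the antimeridian.

143.807°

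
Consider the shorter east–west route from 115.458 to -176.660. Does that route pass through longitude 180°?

Yes

Naïve |-176.660 − 115.458| = 292.118° > 180°, so the shorter arc goes the other way round — across 180°.
Signed shortest Δλ = ((-176.660 − 115.458 + 180) mod 360) − 180 = 67.882°.
Going east by 67.882° from +115.458° passes through 180° before reaching -176.660°.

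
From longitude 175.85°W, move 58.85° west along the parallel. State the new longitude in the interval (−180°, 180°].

125.30°E

Start at -175.85°; shift −58.85° → -234.70°.
-234.70° lies outside (−180°, 180°]; add 360° → +125.30°.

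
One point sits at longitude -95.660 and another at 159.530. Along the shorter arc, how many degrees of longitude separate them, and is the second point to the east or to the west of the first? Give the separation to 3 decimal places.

Raw difference: 159.530 − -95.660 = 255.19°.
Normalise into (−180°, 180°]: 255.19° − 360° = -104.81°.
Negative ⇒ the second point lies to the west; separation 104.810°.

104.810° west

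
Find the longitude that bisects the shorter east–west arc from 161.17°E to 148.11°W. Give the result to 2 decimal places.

173.47°W

Signed shortest Δλ from +161.17° to -148.11° is +50.72°.
Midpoint longitude = +161.17° + (+50.72°)/2 = +161.17° + 25.36° = +186.53°.
Normalise into (−180°, 180°]: -173.47°.
(The naïve average (+161.17 + -148.11)/2 = 6.53° is on the wrong side of the globe.)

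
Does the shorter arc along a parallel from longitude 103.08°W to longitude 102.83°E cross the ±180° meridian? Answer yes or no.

Naïve |102.83 − -103.08| = 205.91° > 180°, so the shorter arc goes the other way round — across 180°.
Signed shortest Δλ = ((102.83 − -103.08 + 180) mod 360) − 180 = -154.09°.
Going west by 154.09° from -103.08° passes through 180° before reaching +102.83°.

Yes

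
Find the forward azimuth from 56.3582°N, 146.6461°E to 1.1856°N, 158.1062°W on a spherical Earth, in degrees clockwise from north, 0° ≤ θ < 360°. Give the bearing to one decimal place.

119.4°

Δλ = -158.1062 − 146.6461 = -304.7523°; wrapped into (−180°, 180°]: 55.2477°.
θ = atan2( sin Δλ · cos φ₂ , cos φ₁ · sin φ₂ − sin φ₁ · cos φ₂ · cos Δλ )
  = atan2(0.82145, -0.46300) = 119.407° → normalised to [0°, 360°): 119.407°.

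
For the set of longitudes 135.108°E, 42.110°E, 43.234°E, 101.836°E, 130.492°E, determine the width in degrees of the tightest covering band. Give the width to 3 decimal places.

Sort the longitudes: +42.110°, +43.234°, +101.836°, +130.492°, +135.108°.
Eastward gaps between consecutive values (wrapping around): 1.124°, 58.602°, 28.656°, 4.616°, 267.002°.
Largest gap = 267.002° ⇒ minimal covering band is its complement: 360° − 267.002° = 92.998°.
Band runs from +42.110° eastward to +135.108°.

92.998°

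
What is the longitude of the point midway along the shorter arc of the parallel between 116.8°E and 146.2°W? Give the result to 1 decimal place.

Signed shortest Δλ from +116.8° to -146.2° is +97.0°.
Midpoint longitude = +116.8° + (+97.0°)/2 = +116.8° + 48.5° = +165.3°.
(The naïve average (+116.8 + -146.2)/2 = -14.7° is on the wrong side of the globe.)

165.3°E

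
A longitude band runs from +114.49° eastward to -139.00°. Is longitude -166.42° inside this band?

Band width going east from +114.49° to -139.00°: ((-139.00 − 114.49) mod 360) = 106.51°.
Offset of -166.42° east of the west edge: ((-166.42 − 114.49) mod 360) = 79.09°.
79.09° ≤ 106.51° ⇒ inside.

Yes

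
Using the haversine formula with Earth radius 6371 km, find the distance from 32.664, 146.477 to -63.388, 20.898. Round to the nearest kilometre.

Δλ = 20.898 − 146.477 = -125.579°.
Δφ = -63.388 − 32.664 = -96.052°.
a = sin²(Δφ/2) + cos φ₁ · cos φ₂ · sin²(Δλ/2) = 0.850971.
c = 2·atan2(√a, √(1−a)) = 2.34892 rad → d = 6371·c ≈ 14964.96 km.

14965 km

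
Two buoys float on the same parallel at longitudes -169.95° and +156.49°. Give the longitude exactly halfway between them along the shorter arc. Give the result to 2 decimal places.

+173.27°

Signed shortest Δλ from -169.95° to +156.49° is -33.56°.
Midpoint longitude = -169.95° + (-33.56°)/2 = -169.95° − 16.78° = -186.73°.
Normalise into (−180°, 180°]: +173.27°.
(The naïve average (-169.95 + +156.49)/2 = -6.73° is on the wrong side of the globe.)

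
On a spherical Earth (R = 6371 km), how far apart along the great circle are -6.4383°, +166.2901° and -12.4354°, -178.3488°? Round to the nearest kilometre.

1811 km

Δλ = -178.3488 − 166.2901 = -344.6389°; wrapped into (−180°, 180°]: 15.3611°.
Δφ = -12.4354 − -6.4383 = -5.9971°.
a = sin²(Δφ/2) + cos φ₁ · cos φ₂ · sin²(Δλ/2) = 0.020070.
c = 2·atan2(√a, √(1−a)) = 0.28429 rad → d = 6371·c ≈ 1811.22 km.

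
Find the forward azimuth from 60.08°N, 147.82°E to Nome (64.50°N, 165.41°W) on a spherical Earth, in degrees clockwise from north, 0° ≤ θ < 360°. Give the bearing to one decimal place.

58.2°

Δλ = -165.41 − 147.82 = -313.23°; wrapped into (−180°, 180°]: 46.77°.
θ = atan2( sin Δλ · cos φ₂ , cos φ₁ · sin φ₂ − sin φ₁ · cos φ₂ · cos Δλ )
  = atan2(0.31367, 0.19463) = 58.181° → normalised to [0°, 360°): 58.181°.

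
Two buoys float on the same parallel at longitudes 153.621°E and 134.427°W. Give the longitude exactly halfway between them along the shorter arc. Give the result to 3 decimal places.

170.403°W

Signed shortest Δλ from +153.621° to -134.427° is +71.952°.
Midpoint longitude = +153.621° + (+71.952°)/2 = +153.621° + 35.976° = +189.597°.
Normalise into (−180°, 180°]: -170.403°.
(The naïve average (+153.621 + -134.427)/2 = 9.597° is on the wrong side of the globe.)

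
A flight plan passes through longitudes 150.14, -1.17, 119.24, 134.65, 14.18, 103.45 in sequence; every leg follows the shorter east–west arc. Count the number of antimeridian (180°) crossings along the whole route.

Leg 1: +150.14° → -1.17°, shortest Δλ = -151.31° (west) — does not cross 180°.
Leg 2: -1.17° → +119.24°, shortest Δλ = 120.41° (east) — does not cross 180°.
Leg 3: +119.24° → +134.65°, shortest Δλ = 15.41° (east) — does not cross 180°.
Leg 4: +134.65° → +14.18°, shortest Δλ = -120.47° (west) — does not cross 180°.
Leg 5: +14.18° → +103.45°, shortest Δλ = 89.27° (east) — does not cross 180°.
Total crossings: 0.

0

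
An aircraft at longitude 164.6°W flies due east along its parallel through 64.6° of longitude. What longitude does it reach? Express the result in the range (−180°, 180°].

Start at -164.6°; shift +64.6° → -100.0°.
-100.0° already lies in (−180°, 180°].

100.0°W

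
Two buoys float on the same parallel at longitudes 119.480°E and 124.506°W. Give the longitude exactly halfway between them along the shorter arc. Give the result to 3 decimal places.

Signed shortest Δλ from +119.480° to -124.506° is +116.014°.
Midpoint longitude = +119.480° + (+116.014°)/2 = +119.480° + 58.007° = +177.487°.
(The naïve average (+119.480 + -124.506)/2 = -2.513° is on the wrong side of the globe.)

177.487°E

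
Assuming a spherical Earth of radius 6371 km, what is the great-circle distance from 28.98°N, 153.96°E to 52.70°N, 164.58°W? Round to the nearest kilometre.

Δλ = -164.58 − 153.96 = -318.54°; wrapped into (−180°, 180°]: 41.46°.
Δφ = 52.70 − 28.98 = 23.72°.
a = sin²(Δφ/2) + cos φ₁ · cos φ₂ · sin²(Δλ/2) = 0.108657.
c = 2·atan2(√a, √(1−a)) = 0.67183 rad → d = 6371·c ≈ 4280.21 km.

4280 km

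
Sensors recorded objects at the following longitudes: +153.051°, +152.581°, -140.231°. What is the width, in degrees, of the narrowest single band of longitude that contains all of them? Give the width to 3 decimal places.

Sort the longitudes: -140.231°, +152.581°, +153.051°.
Eastward gaps between consecutive values (wrapping around): 292.812°, 0.470°, 66.718°.
Largest gap = 292.812° ⇒ minimal covering band is its complement: 360° − 292.812° = 67.188°.
Band runs from +152.581° eastward to -140.231°, crossing the antimeridian.

67.188°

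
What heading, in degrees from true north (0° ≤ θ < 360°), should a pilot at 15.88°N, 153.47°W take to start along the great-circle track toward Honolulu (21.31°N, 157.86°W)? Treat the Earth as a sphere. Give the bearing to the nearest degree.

Δλ = -157.86 − -153.47 = -4.39°.
θ = atan2( sin Δλ · cos φ₂ , cos φ₁ · sin φ₂ − sin φ₁ · cos φ₂ · cos Δλ )
  = atan2(-0.07131, 0.09538) = -36.785° → normalised to [0°, 360°): 323.215°.

323°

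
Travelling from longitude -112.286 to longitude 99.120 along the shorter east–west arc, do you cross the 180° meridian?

Naïve |99.120 − -112.286| = 211.406° > 180°, so the shorter arc goes the other way round — across 180°.
Signed shortest Δλ = ((99.120 − -112.286 + 180) mod 360) − 180 = -148.594°.
Going west by 148.594° from -112.286° passes through 180° before reaching +99.120°.

Yes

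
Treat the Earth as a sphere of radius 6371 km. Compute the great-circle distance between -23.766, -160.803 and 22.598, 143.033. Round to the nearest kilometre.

7962 km

Δλ = 143.033 − -160.803 = 303.836°; wrapped into (−180°, 180°]: -56.164°.
Δφ = 22.598 − -23.766 = 46.364°.
a = sin²(Δφ/2) + cos φ₁ · cos φ₂ · sin²(Δλ/2) = 0.342193.
c = 2·atan2(√a, √(1−a)) = 1.24969 rad → d = 6371·c ≈ 7961.79 km.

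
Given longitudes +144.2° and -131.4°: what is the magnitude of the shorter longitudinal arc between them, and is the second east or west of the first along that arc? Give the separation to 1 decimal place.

84.4° east

Raw difference: -131.4 − 144.2 = -275.6°.
Normalise into (−180°, 180°]: -275.6° + 360° = 84.4°.
Positive ⇒ the second point lies to the east; separation 84.4°.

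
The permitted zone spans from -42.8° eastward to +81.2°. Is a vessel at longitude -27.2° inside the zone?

Yes

Band width going east from -42.8° to +81.2°: ((81.2 − -42.8) mod 360) = 124.0°.
Offset of -27.2° east of the west edge: ((-27.2 − -42.8) mod 360) = 15.6°.
15.6° ≤ 124.0° ⇒ inside.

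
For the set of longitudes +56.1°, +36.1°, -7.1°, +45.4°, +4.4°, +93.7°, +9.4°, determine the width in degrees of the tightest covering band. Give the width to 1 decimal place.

Sort the longitudes: -7.1°, +4.4°, +9.4°, +36.1°, +45.4°, +56.1°, +93.7°.
Eastward gaps between consecutive values (wrapping around): 11.5°, 5.0°, 26.7°, 9.3°, 10.7°, 37.6°, 259.2°.
Largest gap = 259.2° ⇒ minimal covering band is its complement: 360° − 259.2° = 100.8°.
Band runs from -7.1° eastward to +93.7°.

100.8°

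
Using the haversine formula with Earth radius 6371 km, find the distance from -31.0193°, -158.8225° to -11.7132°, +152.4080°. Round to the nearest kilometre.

Δλ = 152.4080 − -158.8225 = 311.2305°; wrapped into (−180°, 180°]: -48.7695°.
Δφ = -11.7132 − -31.0193 = 19.3061°.
a = sin²(Δφ/2) + cos φ₁ · cos φ₂ · sin²(Δλ/2) = 0.171154.
c = 2·atan2(√a, √(1−a)) = 0.85305 rad → d = 6371·c ≈ 5434.76 km.

5435 km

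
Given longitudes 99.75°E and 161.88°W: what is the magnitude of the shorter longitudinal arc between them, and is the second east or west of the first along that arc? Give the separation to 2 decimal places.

98.37° east

Raw difference: -161.88 − 99.75 = -261.63°.
Normalise into (−180°, 180°]: -261.63° + 360° = 98.37°.
Positive ⇒ the second point lies to the east; separation 98.37°.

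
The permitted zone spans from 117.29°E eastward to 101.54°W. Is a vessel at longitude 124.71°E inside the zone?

Yes

Band width going east from +117.29° to -101.54°: ((-101.54 − 117.29) mod 360) = 141.17°.
Offset of +124.71° east of the west edge: ((124.71 − 117.29) mod 360) = 7.42°.
7.42° ≤ 141.17° ⇒ inside.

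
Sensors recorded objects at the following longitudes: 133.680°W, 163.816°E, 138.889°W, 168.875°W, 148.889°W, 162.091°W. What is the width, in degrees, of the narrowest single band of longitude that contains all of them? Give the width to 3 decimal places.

Sort the longitudes: -168.875°, -162.091°, -148.889°, -138.889°, -133.680°, +163.816°.
Eastward gaps between consecutive values (wrapping around): 6.784°, 13.202°, 10.000°, 5.209°, 297.496°, 27.309°.
Largest gap = 297.496° ⇒ minimal covering band is its complement: 360° − 297.496° = 62.504°.
Band runs from +163.816° eastward to -133.680°, crossing the antimeridian.

62.504°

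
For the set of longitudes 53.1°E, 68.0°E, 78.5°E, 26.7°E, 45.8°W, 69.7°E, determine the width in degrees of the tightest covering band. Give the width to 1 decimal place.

Sort the longitudes: -45.8°, +26.7°, +53.1°, +68.0°, +69.7°, +78.5°.
Eastward gaps between consecutive values (wrapping around): 72.5°, 26.4°, 14.9°, 1.7°, 8.8°, 235.7°.
Largest gap = 235.7° ⇒ minimal covering band is its complement: 360° − 235.7° = 124.3°.
Band runs from -45.8° eastward to +78.5°.

124.3°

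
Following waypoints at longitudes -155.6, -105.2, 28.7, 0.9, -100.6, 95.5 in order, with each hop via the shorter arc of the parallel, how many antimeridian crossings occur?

1

Leg 1: -155.6° → -105.2°, shortest Δλ = 50.4° (east) — does not cross 180°.
Leg 2: -105.2° → +28.7°, shortest Δλ = 133.9° (east) — does not cross 180°.
Leg 3: +28.7° → +0.9°, shortest Δλ = -27.8° (west) — does not cross 180°.
Leg 4: +0.9° → -100.6°, shortest Δλ = -101.5° (west) — does not cross 180°.
Leg 5: -100.6° → +95.5°, shortest Δλ = -163.9° (west) — crosses 180°.
Total crossings: 1.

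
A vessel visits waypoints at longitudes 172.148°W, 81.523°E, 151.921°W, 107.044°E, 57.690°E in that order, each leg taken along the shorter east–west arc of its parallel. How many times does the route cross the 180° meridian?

3

Leg 1: -172.148° → +81.523°, shortest Δλ = -106.329° (west) — crosses 180°.
Leg 2: +81.523° → -151.921°, shortest Δλ = 126.556° (east) — crosses 180°.
Leg 3: -151.921° → +107.044°, shortest Δλ = -101.035° (west) — crosses 180°.
Leg 4: +107.044° → +57.690°, shortest Δλ = -49.354° (west) — does not cross 180°.
Total crossings: 3.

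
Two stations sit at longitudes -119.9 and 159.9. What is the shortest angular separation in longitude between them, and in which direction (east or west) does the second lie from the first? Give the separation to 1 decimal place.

Raw difference: 159.9 − -119.9 = 279.8°.
Normalise into (−180°, 180°]: 279.8° − 360° = -80.2°.
Negative ⇒ the second point lies to the west; separation 80.2°.

80.2° west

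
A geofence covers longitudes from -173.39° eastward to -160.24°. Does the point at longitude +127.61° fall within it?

Band width going east from -173.39° to -160.24°: ((-160.24 − -173.39) mod 360) = 13.15°.
Offset of +127.61° east of the west edge: ((127.61 − -173.39) mod 360) = 301.00°.
301.00° > 13.15° ⇒ outside.

No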